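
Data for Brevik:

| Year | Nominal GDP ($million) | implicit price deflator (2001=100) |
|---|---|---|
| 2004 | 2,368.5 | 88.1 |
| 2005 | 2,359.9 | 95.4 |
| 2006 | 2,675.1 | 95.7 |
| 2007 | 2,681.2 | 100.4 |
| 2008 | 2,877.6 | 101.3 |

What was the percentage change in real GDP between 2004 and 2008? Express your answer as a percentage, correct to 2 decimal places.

5.66%

Real GDP 2004 = 2368.5/0.881 = 2688.42.
Real GDP 2008 = 2877.6/1.013 = 2840.67.
Change = 2840.67/2688.42 − 1 = 0.0566.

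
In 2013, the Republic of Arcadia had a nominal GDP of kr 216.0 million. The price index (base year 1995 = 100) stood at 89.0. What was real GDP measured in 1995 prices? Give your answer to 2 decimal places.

Real GDP = Nominal / (price index/100) = 216.0 / 0.890 = 242.70.

kr 242.70 million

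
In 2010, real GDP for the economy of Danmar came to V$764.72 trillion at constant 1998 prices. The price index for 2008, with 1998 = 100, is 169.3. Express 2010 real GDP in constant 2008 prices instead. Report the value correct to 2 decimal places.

V$1,294.67 trillion

Real GDP in 2008 prices = Real GDP in 1998 prices × (P_2008/P_1998) = 764.72 × 1.693 = 1294.67.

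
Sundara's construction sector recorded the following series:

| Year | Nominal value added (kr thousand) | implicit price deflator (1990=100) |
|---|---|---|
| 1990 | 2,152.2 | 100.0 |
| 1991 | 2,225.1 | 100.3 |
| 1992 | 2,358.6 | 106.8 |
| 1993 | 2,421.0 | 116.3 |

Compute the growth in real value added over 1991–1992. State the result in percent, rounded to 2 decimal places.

Real value added 1991 = 2225.1/1.003 = 2218.44.
Real value added 1992 = 2358.6/1.068 = 2208.43.
Change = 2208.43/2218.44 − 1 = -0.0045.

-0.45%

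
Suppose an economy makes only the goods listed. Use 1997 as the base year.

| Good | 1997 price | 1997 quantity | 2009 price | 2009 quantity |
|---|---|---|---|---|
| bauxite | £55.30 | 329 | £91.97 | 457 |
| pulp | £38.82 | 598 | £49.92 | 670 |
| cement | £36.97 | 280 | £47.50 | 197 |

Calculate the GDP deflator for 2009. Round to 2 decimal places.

Nominal GDP 2009 = 91.97·457 + 49.92·670 + 47.50·197 = 84834.19.
Real GDP 2009 (at 1997 prices) = 55.30·457 + 38.82·670 + 36.97·197 = 58564.59.
Deflator = Nominal/Real × 100 = 84834.19/58564.59 × 100 = 144.856.

144.86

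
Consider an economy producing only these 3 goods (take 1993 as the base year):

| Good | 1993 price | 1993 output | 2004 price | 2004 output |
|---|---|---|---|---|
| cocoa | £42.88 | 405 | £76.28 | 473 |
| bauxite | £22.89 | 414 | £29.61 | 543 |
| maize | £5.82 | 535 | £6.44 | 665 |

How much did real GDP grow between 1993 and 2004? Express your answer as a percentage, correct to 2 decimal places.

22.12%

Real GDP 1993 = Nominal GDP 1993 = 42.88·405 + 22.89·414 + 5.82·535 = 29956.56.
Real GDP 2004 (at 1993 prices) = 42.88·473 + 22.89·543 + 5.82·665 = 36581.81.
Real growth = 36581.81/29956.56 − 1 = 0.2212.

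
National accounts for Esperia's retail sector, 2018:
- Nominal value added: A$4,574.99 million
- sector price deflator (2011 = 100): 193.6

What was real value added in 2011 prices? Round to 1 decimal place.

Real value added = Nominal / (sector price deflator/100) = 4574.99 / 1.936 = 2363.11.

A$2,363.1 million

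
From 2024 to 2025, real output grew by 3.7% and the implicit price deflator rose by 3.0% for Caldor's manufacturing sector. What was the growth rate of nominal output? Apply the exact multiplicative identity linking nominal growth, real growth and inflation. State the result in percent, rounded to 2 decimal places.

6.81%

(1 + g_nom) = (1 + g_real)(1 + π) = 1.0370 × 1.0300 = 1.06811.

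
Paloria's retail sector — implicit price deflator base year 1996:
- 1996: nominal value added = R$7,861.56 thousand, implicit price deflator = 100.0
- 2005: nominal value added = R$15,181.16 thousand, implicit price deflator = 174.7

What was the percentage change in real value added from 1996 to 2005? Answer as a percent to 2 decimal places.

10.54%

Real value added 1996 = 7861.56 / 1.000 = 7861.56.
Real value added 2005 = 15181.16 / 1.747 = 8689.85.
Real growth = 8689.85 / 7861.56 − 1 = 0.1054.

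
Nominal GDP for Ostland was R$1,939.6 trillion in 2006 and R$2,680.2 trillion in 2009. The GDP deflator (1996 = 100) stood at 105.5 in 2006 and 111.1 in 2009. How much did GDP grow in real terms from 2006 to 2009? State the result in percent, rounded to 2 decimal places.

31.22%

Real GDP 2006 = 1939.6 / 1.055 = 1838.48.
Real GDP 2009 = 2680.2 / 1.111 = 2412.42.
Real growth = 2412.42 / 1838.48 − 1 = 0.3122.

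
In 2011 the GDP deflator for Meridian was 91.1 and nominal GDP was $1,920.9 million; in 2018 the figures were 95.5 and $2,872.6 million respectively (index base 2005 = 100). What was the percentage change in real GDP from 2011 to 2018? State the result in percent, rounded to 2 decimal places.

42.65%

Deflate each year: 2011 → 1920.9/0.911 = 2108.56; 2018 → 2872.6/0.955 = 3007.96.
So real GDP changed by 3007.96/2108.56 − 1 = 0.4265, i.e. 42.65%.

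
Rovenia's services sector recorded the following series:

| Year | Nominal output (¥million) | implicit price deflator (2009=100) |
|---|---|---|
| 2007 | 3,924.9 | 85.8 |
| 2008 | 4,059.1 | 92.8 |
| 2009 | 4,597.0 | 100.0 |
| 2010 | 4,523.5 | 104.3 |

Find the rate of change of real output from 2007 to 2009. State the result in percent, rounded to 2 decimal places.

Real output 2007 = 3924.9/0.858 = 4574.48.
Real output 2009 = 4597.0/1.000 = 4597.00.
Change = 4597.00/4574.48 − 1 = 0.0049.

0.49%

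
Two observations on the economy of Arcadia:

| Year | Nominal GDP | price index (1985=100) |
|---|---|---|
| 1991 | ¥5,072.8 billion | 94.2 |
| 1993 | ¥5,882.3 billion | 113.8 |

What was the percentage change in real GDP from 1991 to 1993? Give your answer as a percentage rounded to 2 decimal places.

Deflate each year: 1991 → 5072.8/0.942 = 5385.14; 1993 → 5882.3/1.138 = 5168.98.
So real GDP changed by 5168.98/5385.14 − 1 = -0.0401, i.e. -4.01%.

-4.01%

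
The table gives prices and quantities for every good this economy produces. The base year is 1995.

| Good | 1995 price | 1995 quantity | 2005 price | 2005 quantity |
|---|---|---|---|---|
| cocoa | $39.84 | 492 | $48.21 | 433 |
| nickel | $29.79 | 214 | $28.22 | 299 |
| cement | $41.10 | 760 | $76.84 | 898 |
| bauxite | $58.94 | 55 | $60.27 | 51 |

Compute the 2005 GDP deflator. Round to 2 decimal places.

153.45

Nominal GDP 2005 = 48.21·433 + 28.22·299 + 76.84·898 + 60.27·51 = 101388.80.
Real GDP 2005 (at 1995 prices) = 39.84·433 + 29.79·299 + 41.10·898 + 58.94·51 = 66071.67.
Deflator = Nominal/Real × 100 = 101388.80/66071.67 × 100 = 153.453.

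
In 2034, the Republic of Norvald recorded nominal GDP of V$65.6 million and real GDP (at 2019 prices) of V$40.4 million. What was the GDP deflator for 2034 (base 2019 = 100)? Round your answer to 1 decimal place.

162.4

GDP deflator = (Nominal / Real) × 100 = 65.6 / 40.4 × 100 = 162.38.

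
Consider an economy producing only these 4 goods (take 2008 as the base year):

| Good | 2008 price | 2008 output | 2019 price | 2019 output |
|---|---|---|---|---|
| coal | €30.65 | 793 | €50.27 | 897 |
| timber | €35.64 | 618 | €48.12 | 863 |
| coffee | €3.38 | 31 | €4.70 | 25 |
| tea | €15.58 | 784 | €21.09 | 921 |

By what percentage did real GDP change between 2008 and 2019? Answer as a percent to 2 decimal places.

Real GDP 2008 = Nominal GDP 2008 = 30.65·793 + 35.64·618 + 3.38·31 + 15.58·784 = 58650.47.
Real GDP 2019 (at 2008 prices) = 30.65·897 + 35.64·863 + 3.38·25 + 15.58·921 = 72684.05.
Real growth = 72684.05/58650.47 − 1 = 0.2393.

23.93%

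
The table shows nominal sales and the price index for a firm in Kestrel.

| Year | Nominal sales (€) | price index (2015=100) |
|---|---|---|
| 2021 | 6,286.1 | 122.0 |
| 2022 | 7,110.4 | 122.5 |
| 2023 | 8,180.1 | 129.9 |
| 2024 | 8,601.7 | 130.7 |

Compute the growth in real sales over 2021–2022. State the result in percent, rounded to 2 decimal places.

Real sales 2021 = 6286.1/1.220 = 5152.54.
Real sales 2022 = 7110.4/1.225 = 5804.41.
Change = 5804.41/5152.54 − 1 = 0.1265.

12.65%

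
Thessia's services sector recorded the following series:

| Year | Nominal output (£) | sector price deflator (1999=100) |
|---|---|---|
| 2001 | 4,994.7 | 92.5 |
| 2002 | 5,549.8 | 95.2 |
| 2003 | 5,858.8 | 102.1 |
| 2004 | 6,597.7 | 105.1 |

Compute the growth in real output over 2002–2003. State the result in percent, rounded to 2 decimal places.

-1.57%

Real output 2002 = 5549.8/0.952 = 5829.62.
Real output 2003 = 5858.8/1.021 = 5738.30.
Change = 5738.30/5829.62 − 1 = -0.0157.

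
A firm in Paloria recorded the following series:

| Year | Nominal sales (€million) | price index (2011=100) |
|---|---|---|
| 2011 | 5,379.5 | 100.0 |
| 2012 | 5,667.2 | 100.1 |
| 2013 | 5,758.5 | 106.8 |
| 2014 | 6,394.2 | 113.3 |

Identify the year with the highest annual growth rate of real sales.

2012

2012: real = 5667.2/1.001 = 5661.54; growth vs 2011 (5379.50) = 5.24%.
2013: real = 5758.5/1.068 = 5391.85; growth vs 2012 (5661.54) = -4.76%.
2014: real = 6394.2/1.133 = 5643.60; growth vs 2013 (5391.85) = 4.67%.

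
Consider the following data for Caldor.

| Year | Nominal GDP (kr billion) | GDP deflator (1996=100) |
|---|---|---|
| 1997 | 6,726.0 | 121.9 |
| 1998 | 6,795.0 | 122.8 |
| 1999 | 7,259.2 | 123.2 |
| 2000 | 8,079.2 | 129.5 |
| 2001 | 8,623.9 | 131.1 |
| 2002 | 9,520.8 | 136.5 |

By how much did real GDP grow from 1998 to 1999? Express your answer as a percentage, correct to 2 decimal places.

Real GDP 1998 = 6795.0/1.228 = 5533.39.
Real GDP 1999 = 7259.2/1.232 = 5892.21.
Change = 5892.21/5533.39 − 1 = 0.0648.

6.48%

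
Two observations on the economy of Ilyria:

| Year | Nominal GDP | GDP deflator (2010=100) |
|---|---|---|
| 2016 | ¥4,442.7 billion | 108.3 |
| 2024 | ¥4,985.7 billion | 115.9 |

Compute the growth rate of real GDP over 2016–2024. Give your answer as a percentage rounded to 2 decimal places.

4.86%

Deflate each year: 2016 → 4442.7/1.083 = 4102.22; 2024 → 4985.7/1.159 = 4301.73.
So real GDP changed by 4301.73/4102.22 − 1 = 0.0486, i.e. 4.86%.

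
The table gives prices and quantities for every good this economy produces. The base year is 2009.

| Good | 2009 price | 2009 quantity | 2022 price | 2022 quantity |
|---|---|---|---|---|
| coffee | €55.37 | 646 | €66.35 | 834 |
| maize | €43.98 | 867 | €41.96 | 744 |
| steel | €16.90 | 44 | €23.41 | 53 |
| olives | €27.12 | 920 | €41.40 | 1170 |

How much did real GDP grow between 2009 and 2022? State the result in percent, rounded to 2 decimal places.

Real GDP 2009 = Nominal GDP 2009 = 55.37·646 + 43.98·867 + 16.90·44 + 27.12·920 = 99593.68.
Real GDP 2022 (at 2009 prices) = 55.37·834 + 43.98·744 + 16.90·53 + 27.12·1170 = 111525.80.
Real growth = 111525.80/99593.68 − 1 = 0.1198.

11.98%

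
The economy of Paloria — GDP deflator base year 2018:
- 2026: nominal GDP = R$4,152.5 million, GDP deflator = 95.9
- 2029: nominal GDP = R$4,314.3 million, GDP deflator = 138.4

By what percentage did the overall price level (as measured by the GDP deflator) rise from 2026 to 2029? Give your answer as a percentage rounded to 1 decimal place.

44.3%

Price-level change = 138.4 / 95.9 − 1 = 0.4432.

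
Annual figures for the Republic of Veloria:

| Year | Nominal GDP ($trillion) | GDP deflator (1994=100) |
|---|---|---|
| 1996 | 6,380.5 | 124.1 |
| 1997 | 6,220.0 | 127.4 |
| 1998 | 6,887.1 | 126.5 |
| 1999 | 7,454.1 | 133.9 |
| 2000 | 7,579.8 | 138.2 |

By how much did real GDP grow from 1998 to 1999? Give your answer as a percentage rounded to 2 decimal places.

2.25%

Real GDP 1998 = 6887.1/1.265 = 5444.35.
Real GDP 1999 = 7454.1/1.339 = 5566.92.
Change = 5566.92/5444.35 − 1 = 0.0225.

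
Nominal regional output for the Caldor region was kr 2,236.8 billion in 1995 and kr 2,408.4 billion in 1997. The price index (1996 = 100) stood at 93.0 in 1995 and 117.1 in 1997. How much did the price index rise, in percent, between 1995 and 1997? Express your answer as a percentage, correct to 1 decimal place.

25.9%

Price-level change = 117.1 / 93.0 − 1 = 0.2591.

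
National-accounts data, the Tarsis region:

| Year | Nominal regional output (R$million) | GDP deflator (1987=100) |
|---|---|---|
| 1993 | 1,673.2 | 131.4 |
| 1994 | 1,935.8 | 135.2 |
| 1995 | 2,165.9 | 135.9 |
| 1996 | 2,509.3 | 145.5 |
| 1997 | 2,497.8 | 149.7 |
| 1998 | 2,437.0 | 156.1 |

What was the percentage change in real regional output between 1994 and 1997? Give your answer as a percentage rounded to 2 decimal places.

Real regional output 1994 = 1935.8/1.352 = 1431.80.
Real regional output 1997 = 2497.8/1.497 = 1668.54.
Change = 1668.54/1431.80 − 1 = 0.1653.

16.53%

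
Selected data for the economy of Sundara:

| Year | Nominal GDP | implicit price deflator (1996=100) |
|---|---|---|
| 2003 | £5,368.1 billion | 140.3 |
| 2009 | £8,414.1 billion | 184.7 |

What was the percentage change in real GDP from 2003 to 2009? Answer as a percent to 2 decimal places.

19.06%

Real GDP 2003 = 5368.1 / 1.403 = 3826.16.
Real GDP 2009 = 8414.1 / 1.847 = 4555.55.
Real growth = 4555.55 / 3826.16 − 1 = 0.1906.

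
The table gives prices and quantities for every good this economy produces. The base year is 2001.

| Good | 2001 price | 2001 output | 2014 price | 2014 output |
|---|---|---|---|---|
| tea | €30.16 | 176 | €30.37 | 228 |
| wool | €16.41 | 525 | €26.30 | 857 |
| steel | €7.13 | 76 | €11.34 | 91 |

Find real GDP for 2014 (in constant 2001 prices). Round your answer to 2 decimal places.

€21588.68

Real GDP 2014 = Σ (p_2001 × q_2014) = 30.16·228 + 16.41·857 + 7.13·91 = 21588.68.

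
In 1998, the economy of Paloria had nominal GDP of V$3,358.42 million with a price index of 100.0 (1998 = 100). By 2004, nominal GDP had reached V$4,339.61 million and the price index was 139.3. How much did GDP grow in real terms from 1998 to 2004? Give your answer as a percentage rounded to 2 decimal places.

-7.24%

Deflate each year: 1998 → 3358.42/1.000 = 3358.42; 2004 → 4339.61/1.393 = 3115.30.
So real GDP changed by 3115.30/3358.42 − 1 = -0.0724, i.e. -7.24%.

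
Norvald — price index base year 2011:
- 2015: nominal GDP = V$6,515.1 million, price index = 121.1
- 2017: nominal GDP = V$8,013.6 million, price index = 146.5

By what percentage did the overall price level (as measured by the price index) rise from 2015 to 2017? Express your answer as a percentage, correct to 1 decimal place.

Price-level change = 146.5 / 121.1 − 1 = 0.2097.

21.0%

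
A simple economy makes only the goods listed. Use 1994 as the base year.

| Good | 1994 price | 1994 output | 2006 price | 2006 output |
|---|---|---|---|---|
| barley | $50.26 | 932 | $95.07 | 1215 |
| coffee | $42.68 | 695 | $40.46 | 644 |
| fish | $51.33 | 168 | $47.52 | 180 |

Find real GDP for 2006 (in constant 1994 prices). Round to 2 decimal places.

Real GDP 2006 = Σ (p_1994 × q_2006) = 50.26·1215 + 42.68·644 + 51.33·180 = 97791.22.

$97791.22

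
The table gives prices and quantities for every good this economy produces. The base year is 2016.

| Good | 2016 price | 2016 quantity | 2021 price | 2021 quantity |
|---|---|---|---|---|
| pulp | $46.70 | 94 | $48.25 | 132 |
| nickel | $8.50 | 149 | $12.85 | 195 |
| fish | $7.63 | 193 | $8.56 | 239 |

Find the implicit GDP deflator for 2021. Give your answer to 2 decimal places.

113.22

Nominal GDP 2021 = 48.25·132 + 12.85·195 + 8.56·239 = 10920.59.
Real GDP 2021 (at 2016 prices) = 46.70·132 + 8.50·195 + 7.63·239 = 9645.47.
Deflator = Nominal/Real × 100 = 10920.59/9645.47 × 100 = 113.220.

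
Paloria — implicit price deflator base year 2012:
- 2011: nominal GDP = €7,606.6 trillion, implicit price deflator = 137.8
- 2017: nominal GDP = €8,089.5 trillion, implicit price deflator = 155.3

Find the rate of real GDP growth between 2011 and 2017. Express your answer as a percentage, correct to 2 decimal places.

Real GDP 2011 = 7606.6 / 1.378 = 5520.03.
Real GDP 2017 = 8089.5 / 1.553 = 5208.95.
Real growth = 5208.95 / 5520.03 − 1 = -0.0564.

-5.64%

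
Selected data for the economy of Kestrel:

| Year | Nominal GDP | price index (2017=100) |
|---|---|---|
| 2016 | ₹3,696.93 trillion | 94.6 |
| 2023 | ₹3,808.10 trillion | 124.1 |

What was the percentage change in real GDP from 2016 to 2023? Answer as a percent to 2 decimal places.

Real GDP 2016 = 3696.93 / 0.946 = 3907.96.
Real GDP 2023 = 3808.10 / 1.241 = 3068.57.
Real growth = 3068.57 / 3907.96 − 1 = -0.2148.

-21.48%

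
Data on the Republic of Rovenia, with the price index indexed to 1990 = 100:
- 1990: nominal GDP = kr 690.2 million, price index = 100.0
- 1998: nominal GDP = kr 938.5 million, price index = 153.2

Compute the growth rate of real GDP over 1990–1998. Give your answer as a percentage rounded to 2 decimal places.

Deflate each year: 1990 → 690.2/1.000 = 690.20; 1998 → 938.5/1.532 = 612.60.
So real GDP changed by 612.60/690.20 − 1 = -0.1124, i.e. -11.24%.

-11.24%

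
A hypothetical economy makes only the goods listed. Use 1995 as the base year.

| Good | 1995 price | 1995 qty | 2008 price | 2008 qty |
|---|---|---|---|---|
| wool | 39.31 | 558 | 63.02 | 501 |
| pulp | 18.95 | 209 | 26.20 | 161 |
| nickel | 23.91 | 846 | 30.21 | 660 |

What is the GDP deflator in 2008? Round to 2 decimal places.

144.66

Nominal GDP 2008 = 63.02·501 + 26.20·161 + 30.21·660 = 55729.82.
Real GDP 2008 (at 1995 prices) = 39.31·501 + 18.95·161 + 23.91·660 = 38525.86.
Deflator = Nominal/Real × 100 = 55729.82/38525.86 × 100 = 144.656.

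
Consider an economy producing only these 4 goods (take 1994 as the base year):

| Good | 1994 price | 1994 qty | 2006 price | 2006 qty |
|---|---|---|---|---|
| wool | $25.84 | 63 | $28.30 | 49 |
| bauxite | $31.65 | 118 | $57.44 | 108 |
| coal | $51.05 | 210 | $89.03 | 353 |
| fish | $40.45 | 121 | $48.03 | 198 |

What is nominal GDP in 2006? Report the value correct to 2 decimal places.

$48527.75

Nominal GDP 2006 = Σ (p_2006 × q_2006) = 28.30·49 + 57.44·108 + 89.03·353 + 48.03·198 = 48527.75.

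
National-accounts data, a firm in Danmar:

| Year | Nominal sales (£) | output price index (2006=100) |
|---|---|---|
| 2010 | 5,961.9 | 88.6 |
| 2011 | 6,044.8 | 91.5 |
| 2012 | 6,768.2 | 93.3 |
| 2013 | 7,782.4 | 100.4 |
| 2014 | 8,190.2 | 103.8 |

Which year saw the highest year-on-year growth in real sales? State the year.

2011: real = 6044.8/0.915 = 6606.34; growth vs 2010 (6729.01) = -1.82%.
2012: real = 6768.2/0.933 = 7254.23; growth vs 2011 (6606.34) = 9.81%.
2013: real = 7782.4/1.004 = 7751.39; growth vs 2012 (7254.23) = 6.85%.
2014: real = 8190.2/1.038 = 7890.37; growth vs 2013 (7751.39) = 1.79%.

2012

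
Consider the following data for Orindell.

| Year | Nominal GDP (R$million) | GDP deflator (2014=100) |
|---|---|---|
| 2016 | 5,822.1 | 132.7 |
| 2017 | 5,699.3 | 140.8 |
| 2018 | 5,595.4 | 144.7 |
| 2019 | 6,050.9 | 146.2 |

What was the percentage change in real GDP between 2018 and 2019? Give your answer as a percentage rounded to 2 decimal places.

Real GDP 2018 = 5595.4/1.447 = 3866.90.
Real GDP 2019 = 6050.9/1.462 = 4138.78.
Change = 4138.78/3866.90 − 1 = 0.0703.

7.03%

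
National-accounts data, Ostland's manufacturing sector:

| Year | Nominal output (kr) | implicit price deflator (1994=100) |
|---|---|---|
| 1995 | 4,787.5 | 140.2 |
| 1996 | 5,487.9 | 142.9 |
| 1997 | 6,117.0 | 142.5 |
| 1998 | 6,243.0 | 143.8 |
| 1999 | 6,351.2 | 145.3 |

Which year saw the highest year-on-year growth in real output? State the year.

1996: real = 5487.9/1.429 = 3840.38; growth vs 1995 (3414.76) = 12.46%.
1997: real = 6117.0/1.425 = 4292.63; growth vs 1996 (3840.38) = 11.78%.
1998: real = 6243.0/1.438 = 4341.45; growth vs 1997 (4292.63) = 1.14%.
1999: real = 6351.2/1.453 = 4371.09; growth vs 1998 (4341.45) = 0.68%.

1996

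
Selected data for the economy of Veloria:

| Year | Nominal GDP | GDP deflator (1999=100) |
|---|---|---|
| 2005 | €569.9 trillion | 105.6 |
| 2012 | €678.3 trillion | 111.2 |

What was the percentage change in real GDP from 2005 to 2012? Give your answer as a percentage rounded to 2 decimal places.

13.03%

Real GDP 2005 = 569.9 / 1.056 = 539.68.
Real GDP 2012 = 678.3 / 1.112 = 609.98.
Real growth = 609.98 / 539.68 − 1 = 0.1303.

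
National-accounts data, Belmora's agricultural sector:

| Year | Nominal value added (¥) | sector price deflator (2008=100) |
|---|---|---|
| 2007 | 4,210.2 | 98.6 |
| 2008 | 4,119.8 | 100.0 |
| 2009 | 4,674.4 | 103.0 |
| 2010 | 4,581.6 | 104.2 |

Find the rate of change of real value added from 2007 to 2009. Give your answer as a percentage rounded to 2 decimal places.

Real value added 2007 = 4210.2/0.986 = 4269.98.
Real value added 2009 = 4674.4/1.030 = 4538.25.
Change = 4538.25/4269.98 − 1 = 0.0628.

6.28%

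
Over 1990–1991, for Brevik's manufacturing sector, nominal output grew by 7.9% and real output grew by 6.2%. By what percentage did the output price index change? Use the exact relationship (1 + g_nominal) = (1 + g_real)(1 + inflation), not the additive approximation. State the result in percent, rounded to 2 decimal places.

(1 + g_nom) = (1 + g_real)(1 + π), so π = 1.0790 / 1.0620 − 1 = 0.01601.

1.60%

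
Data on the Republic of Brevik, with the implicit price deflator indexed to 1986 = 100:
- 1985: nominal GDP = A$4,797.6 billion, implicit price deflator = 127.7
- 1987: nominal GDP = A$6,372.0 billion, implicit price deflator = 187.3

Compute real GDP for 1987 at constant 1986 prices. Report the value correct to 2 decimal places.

A$3,402.03 billion

Real GDP = Nominal / (implicit price deflator/100) = 6372.0 / 1.873 = 3402.03.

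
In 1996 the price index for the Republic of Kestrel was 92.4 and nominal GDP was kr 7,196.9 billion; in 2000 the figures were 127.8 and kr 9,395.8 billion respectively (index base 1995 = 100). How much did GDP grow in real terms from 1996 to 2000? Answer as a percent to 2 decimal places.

-5.61%

Real GDP 1996 = 7196.9 / 0.924 = 7788.85.
Real GDP 2000 = 9395.8 / 1.278 = 7351.96.
Real growth = 7351.96 / 7788.85 − 1 = -0.0561.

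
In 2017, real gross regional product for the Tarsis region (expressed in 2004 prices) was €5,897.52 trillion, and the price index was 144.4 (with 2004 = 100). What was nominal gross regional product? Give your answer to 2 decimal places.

Nominal gross regional product = Real × (price index/100) = 5897.52 × 1.444 = 8516.02.

€8,516.02 trillion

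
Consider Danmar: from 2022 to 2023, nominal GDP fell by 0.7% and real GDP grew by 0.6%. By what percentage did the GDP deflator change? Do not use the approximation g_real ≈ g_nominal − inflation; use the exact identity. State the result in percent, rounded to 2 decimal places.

-1.29%

(1 + g_nom) = (1 + g_real)(1 + π), so π = 0.9930 / 1.0060 − 1 = -0.01292.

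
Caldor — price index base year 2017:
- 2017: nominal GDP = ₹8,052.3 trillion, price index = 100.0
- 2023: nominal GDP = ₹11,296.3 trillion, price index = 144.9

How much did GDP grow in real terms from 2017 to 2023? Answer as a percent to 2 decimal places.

-3.18%

Deflate each year: 2017 → 8052.3/1.000 = 8052.30; 2023 → 11296.3/1.449 = 7795.93.
So real GDP changed by 7795.93/8052.30 − 1 = -0.0318, i.e. -3.18%.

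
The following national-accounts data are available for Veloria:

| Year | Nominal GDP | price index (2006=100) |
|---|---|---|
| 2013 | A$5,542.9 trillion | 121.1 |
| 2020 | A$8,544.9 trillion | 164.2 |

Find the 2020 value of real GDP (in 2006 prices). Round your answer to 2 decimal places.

Real GDP = Nominal / (price index/100) = 8544.9 / 1.642 = 5203.96.

A$5,203.96 trillion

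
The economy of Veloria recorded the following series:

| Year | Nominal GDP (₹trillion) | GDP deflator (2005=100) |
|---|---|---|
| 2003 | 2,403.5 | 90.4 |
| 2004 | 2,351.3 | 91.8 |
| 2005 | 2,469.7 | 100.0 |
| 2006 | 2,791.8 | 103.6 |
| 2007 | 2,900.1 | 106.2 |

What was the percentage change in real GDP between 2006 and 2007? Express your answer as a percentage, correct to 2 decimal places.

Real GDP 2006 = 2791.8/1.036 = 2694.79.
Real GDP 2007 = 2900.1/1.062 = 2730.79.
Change = 2730.79/2694.79 − 1 = 0.0134.

1.34%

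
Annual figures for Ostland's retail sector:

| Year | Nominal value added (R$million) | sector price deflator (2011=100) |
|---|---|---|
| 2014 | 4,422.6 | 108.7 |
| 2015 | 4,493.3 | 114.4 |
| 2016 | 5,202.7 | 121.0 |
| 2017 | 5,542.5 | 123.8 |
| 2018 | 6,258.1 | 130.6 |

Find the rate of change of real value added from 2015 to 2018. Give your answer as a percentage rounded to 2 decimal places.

Real value added 2015 = 4493.3/1.144 = 3927.71.
Real value added 2018 = 6258.1/1.306 = 4791.81.
Change = 4791.81/3927.71 − 1 = 0.2200.

22.00%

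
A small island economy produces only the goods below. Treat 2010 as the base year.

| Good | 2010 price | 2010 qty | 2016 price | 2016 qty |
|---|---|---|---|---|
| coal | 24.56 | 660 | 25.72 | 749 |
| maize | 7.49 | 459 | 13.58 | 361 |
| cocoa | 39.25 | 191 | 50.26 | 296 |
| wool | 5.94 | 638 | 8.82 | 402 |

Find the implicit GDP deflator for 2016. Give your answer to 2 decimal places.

121.32

Nominal GDP 2016 = 25.72·749 + 13.58·361 + 50.26·296 + 8.82·402 = 42589.26.
Real GDP 2016 (at 2010 prices) = 24.56·749 + 7.49·361 + 39.25·296 + 5.94·402 = 35105.21.
Deflator = Nominal/Real × 100 = 42589.26/35105.21 × 100 = 121.319.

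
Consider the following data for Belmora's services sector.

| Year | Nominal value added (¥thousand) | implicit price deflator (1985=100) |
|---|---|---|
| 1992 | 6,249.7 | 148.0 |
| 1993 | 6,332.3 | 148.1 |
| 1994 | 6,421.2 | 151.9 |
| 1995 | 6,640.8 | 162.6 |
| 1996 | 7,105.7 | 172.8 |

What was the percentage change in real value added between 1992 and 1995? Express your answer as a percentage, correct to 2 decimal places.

Real value added 1992 = 6249.7/1.480 = 4222.77.
Real value added 1995 = 6640.8/1.626 = 4084.13.
Change = 4084.13/4222.77 − 1 = -0.0328.

-3.28%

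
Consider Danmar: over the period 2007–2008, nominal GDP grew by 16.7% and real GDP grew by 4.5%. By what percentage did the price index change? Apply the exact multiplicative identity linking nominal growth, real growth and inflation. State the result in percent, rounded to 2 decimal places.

11.67%

(1 + g_nom) = (1 + g_real)(1 + π), so π = 1.1670 / 1.0450 − 1 = 0.11675.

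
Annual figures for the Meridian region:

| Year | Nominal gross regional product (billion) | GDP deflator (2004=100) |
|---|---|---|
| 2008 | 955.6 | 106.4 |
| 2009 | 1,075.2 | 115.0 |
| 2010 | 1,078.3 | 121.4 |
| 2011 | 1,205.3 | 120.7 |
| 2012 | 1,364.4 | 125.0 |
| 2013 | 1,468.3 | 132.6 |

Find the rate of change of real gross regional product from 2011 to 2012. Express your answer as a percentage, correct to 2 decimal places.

Real gross regional product 2011 = 1205.3/1.207 = 998.59.
Real gross regional product 2012 = 1364.4/1.250 = 1091.52.
Change = 1091.52/998.59 − 1 = 0.0931.

9.31%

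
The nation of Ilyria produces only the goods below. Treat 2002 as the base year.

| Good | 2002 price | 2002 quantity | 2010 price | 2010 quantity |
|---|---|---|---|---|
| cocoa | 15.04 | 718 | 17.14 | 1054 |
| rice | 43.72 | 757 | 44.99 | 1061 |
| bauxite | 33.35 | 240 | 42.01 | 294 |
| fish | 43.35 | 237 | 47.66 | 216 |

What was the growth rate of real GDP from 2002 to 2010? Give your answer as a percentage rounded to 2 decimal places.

Real GDP 2002 = Nominal GDP 2002 = 15.04·718 + 43.72·757 + 33.35·240 + 43.35·237 = 62172.71.
Real GDP 2010 (at 2002 prices) = 15.04·1054 + 43.72·1061 + 33.35·294 + 43.35·216 = 81407.58.
Real growth = 81407.58/62172.71 − 1 = 0.3094.

30.94%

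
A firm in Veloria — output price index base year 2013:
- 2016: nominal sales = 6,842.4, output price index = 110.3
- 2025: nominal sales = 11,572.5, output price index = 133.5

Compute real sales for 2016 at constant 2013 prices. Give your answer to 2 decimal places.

Real sales = Nominal / (output price index/100) = 6842.4 / 1.103 = 6203.45.

6,203.45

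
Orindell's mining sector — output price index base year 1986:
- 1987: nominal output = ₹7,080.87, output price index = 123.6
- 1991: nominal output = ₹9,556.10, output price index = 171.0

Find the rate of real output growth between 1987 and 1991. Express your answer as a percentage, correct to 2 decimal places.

Deflate each year: 1987 → 7080.87/1.236 = 5728.86; 1991 → 9556.10/1.710 = 5588.36.
So real output changed by 5588.36/5728.86 − 1 = -0.0245, i.e. -2.45%.

-2.45%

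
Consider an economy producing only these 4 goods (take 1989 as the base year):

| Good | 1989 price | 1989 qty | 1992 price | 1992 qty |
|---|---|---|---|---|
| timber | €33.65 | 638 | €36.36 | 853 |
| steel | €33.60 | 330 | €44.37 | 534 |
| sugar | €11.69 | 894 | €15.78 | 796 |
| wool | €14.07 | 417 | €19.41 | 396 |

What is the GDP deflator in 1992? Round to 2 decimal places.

Nominal GDP 1992 = 36.36·853 + 44.37·534 + 15.78·796 + 19.41·396 = 74955.90.
Real GDP 1992 (at 1989 prices) = 33.65·853 + 33.60·534 + 11.69·796 + 14.07·396 = 61522.81.
Deflator = Nominal/Real × 100 = 74955.90/61522.81 × 100 = 121.834.

121.83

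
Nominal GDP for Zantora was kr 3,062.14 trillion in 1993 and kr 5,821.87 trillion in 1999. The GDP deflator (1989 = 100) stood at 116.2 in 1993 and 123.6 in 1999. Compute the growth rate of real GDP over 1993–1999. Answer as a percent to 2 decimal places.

78.74%

Deflate each year: 1993 → 3062.14/1.162 = 2635.23; 1999 → 5821.87/1.236 = 4710.25.
So real GDP changed by 4710.25/2635.23 − 1 = 0.7874, i.e. 78.74%.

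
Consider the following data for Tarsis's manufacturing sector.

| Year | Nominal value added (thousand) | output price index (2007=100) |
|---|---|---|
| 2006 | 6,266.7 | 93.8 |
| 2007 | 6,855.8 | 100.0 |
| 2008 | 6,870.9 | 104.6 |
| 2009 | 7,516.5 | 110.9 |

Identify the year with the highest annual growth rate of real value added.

2007: real = 6855.8/1.000 = 6855.80; growth vs 2006 (6680.92) = 2.62%.
2008: real = 6870.9/1.046 = 6568.74; growth vs 2007 (6855.80) = -4.19%.
2009: real = 7516.5/1.109 = 6777.73; growth vs 2008 (6568.74) = 3.18%.

2009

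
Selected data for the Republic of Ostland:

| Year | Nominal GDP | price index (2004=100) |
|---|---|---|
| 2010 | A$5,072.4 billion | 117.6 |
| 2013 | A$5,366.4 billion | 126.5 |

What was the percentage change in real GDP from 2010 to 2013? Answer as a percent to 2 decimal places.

-1.65%

Deflate each year: 2010 → 5072.4/1.176 = 4313.27; 2013 → 5366.4/1.265 = 4242.21.
So real GDP changed by 4242.21/4313.27 − 1 = -0.0165, i.e. -1.65%.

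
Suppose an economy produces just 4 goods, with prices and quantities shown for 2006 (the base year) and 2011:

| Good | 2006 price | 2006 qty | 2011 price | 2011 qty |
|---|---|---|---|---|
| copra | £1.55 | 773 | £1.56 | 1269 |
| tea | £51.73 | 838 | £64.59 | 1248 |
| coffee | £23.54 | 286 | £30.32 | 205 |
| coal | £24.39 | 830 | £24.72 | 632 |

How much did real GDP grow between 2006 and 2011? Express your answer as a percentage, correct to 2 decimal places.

21.31%

Real GDP 2006 = Nominal GDP 2006 = 1.55·773 + 51.73·838 + 23.54·286 + 24.39·830 = 71524.03.
Real GDP 2011 (at 2006 prices) = 1.55·1269 + 51.73·1248 + 23.54·205 + 24.39·632 = 86766.17.
Real growth = 86766.17/71524.03 − 1 = 0.2131.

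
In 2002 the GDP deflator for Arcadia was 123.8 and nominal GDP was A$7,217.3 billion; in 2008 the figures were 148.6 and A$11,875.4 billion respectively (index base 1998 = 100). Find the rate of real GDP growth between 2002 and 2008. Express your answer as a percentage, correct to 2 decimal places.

37.08%

Deflate each year: 2002 → 7217.3/1.238 = 5829.81; 2008 → 11875.4/1.486 = 7991.52.
So real GDP changed by 7991.52/5829.81 − 1 = 0.3708, i.e. 37.08%.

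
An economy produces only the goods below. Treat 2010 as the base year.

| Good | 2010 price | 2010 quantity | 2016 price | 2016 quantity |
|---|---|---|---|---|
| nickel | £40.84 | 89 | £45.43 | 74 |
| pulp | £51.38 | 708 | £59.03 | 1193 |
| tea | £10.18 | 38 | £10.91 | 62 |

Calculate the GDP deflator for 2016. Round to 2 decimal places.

Nominal GDP 2016 = 45.43·74 + 59.03·1193 + 10.91·62 = 74461.03.
Real GDP 2016 (at 2010 prices) = 40.84·74 + 51.38·1193 + 10.18·62 = 64949.66.
Deflator = Nominal/Real × 100 = 74461.03/64949.66 × 100 = 114.644.

114.64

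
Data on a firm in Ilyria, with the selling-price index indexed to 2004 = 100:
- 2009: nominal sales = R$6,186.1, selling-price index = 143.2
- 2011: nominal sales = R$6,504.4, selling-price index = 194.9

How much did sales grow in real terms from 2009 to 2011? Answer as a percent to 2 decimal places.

Deflate each year: 2009 → 6186.1/1.432 = 4319.90; 2011 → 6504.4/1.949 = 3337.30.
So real sales changed by 3337.30/4319.90 − 1 = -0.2275, i.e. -22.75%.

-22.75%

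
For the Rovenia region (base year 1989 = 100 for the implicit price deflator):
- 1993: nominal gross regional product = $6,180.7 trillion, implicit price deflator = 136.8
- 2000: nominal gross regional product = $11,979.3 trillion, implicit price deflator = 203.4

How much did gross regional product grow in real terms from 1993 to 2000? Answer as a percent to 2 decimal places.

Deflate each year: 1993 → 6180.7/1.368 = 4518.06; 2000 → 11979.3/2.034 = 5889.53.
So real gross regional product changed by 5889.53/4518.06 − 1 = 0.3036, i.e. 30.36%.

30.36%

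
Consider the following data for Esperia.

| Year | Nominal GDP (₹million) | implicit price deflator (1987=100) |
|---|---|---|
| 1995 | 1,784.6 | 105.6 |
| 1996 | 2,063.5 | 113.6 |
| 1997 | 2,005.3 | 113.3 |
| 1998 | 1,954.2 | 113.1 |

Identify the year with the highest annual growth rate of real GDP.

1996: real = 2063.5/1.136 = 1816.46; growth vs 1995 (1689.96) = 7.49%.
1997: real = 2005.3/1.133 = 1769.90; growth vs 1996 (1816.46) = -2.56%.
1998: real = 1954.2/1.131 = 1727.85; growth vs 1997 (1769.90) = -2.38%.

1996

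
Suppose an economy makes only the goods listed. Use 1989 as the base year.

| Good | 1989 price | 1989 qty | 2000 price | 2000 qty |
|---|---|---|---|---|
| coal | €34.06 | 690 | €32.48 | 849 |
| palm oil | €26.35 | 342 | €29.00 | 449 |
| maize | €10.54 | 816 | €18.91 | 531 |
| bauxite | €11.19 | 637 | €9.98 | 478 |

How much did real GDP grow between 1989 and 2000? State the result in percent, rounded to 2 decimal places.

7.16%

Real GDP 1989 = Nominal GDP 1989 = 34.06·690 + 26.35·342 + 10.54·816 + 11.19·637 = 48241.77.
Real GDP 2000 (at 1989 prices) = 34.06·849 + 26.35·449 + 10.54·531 + 11.19·478 = 51693.65.
Real growth = 51693.65/48241.77 − 1 = 0.0716.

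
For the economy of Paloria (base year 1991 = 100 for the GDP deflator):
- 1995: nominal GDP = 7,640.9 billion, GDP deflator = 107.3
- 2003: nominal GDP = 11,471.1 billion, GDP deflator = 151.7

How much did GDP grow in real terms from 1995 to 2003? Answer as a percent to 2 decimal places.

Real GDP 1995 = 7640.9 / 1.073 = 7121.06.
Real GDP 2003 = 11471.1 / 1.517 = 7561.70.
Real growth = 7561.70 / 7121.06 − 1 = 0.0619.

6.19%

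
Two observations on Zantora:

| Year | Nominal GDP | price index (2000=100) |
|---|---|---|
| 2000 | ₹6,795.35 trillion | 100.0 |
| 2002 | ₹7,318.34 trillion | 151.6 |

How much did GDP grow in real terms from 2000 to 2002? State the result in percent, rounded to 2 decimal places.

-28.96%

Real GDP 2000 = 6795.35 / 1.000 = 6795.35.
Real GDP 2002 = 7318.34 / 1.516 = 4827.40.
Real growth = 4827.40 / 6795.35 − 1 = -0.2896.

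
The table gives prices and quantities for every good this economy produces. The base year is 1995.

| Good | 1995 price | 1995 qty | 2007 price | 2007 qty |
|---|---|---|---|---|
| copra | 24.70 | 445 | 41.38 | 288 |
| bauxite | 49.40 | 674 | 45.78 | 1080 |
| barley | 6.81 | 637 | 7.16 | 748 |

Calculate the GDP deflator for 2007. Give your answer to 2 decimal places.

Nominal GDP 2007 = 41.38·288 + 45.78·1080 + 7.16·748 = 66715.52.
Real GDP 2007 (at 1995 prices) = 24.70·288 + 49.40·1080 + 6.81·748 = 65559.48.
Deflator = Nominal/Real × 100 = 66715.52/65559.48 × 100 = 101.763.

101.76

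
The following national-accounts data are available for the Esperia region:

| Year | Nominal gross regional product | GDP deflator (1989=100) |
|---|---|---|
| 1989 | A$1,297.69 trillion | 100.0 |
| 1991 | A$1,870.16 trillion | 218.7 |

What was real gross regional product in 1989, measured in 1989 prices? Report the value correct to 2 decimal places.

A$1,297.69 trillion

Real gross regional product = Nominal / (GDP deflator/100) = 1297.69 / 1.000 = 1297.69.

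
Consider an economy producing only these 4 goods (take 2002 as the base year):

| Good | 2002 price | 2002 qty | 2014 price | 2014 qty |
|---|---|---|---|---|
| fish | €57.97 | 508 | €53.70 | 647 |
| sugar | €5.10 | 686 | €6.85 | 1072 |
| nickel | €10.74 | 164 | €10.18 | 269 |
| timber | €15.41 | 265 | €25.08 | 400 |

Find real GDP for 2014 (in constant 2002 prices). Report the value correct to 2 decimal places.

€52026.85

Real GDP 2014 = Σ (p_2002 × q_2014) = 57.97·647 + 5.10·1072 + 10.74·269 + 15.41·400 = 52026.85.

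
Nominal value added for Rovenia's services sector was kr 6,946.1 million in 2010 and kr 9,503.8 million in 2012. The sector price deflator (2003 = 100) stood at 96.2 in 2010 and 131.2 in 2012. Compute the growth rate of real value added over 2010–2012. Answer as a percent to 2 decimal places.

0.32%

Deflate each year: 2010 → 6946.1/0.962 = 7220.48; 2012 → 9503.8/1.312 = 7243.75.
So real value added changed by 7243.75/7220.48 − 1 = 0.0032, i.e. 0.32%.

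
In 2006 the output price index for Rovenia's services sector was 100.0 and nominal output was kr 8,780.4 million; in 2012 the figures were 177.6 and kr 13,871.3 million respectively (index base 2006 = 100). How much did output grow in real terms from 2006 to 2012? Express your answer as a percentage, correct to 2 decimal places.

Real output 2006 = 8780.4 / 1.000 = 8780.40.
Real output 2012 = 13871.3 / 1.776 = 7810.42.
Real growth = 7810.42 / 8780.40 − 1 = -0.1105.

-11.05%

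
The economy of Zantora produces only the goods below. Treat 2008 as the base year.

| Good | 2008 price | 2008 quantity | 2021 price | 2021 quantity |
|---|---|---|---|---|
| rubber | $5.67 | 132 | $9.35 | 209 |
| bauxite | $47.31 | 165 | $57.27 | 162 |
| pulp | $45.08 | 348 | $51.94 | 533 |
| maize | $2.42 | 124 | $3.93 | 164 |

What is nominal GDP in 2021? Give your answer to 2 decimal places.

Nominal GDP 2021 = Σ (p_2021 × q_2021) = 9.35·209 + 57.27·162 + 51.94·533 + 3.93·164 = 39560.43.

$39560.43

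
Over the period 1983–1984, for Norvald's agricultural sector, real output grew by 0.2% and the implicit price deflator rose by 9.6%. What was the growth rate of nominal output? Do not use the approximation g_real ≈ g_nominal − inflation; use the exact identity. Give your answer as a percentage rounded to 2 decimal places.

9.82%

(1 + g_nom) = (1 + g_real)(1 + π) = 1.0020 × 1.0960 = 1.09819.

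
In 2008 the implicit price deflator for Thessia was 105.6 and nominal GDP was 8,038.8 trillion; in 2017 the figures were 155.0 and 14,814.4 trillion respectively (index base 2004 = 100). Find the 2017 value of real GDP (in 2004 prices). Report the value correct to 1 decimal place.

Real GDP = Nominal / (implicit price deflator/100) = 14814.4 / 1.550 = 9557.68.

9,557.7 trillion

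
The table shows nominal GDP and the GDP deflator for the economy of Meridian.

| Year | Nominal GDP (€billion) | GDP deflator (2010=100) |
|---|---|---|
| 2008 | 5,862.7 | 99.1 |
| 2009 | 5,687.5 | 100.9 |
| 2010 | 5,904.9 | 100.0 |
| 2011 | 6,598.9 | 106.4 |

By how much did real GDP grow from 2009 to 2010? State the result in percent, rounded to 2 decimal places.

Real GDP 2009 = 5687.5/1.009 = 5636.77.
Real GDP 2010 = 5904.9/1.000 = 5904.90.
Change = 5904.90/5636.77 − 1 = 0.0476.

4.76%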